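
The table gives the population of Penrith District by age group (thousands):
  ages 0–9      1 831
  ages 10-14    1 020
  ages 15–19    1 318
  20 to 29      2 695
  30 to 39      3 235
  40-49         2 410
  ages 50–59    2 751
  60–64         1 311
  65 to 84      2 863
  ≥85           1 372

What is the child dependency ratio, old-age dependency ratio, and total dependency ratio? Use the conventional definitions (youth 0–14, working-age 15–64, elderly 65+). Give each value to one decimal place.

0–14: 1 831 + 1 020 = 2 851
15–64: 1 318 + 2 695 + 3 235 + 2 410 + 2 751 + 1 311 = 13 720
65+: 2 863 + 1 372 = 4 235
Youth dependency ratio = 2 851 / 13 720 × 100 = 20.8
Old-age dependency ratio = 4 235 / 13 720 × 100 = 30.9
Total dependency ratio = (2 851 + 4 235) / 13 720 × 100 = 7 086 / 13 720 × 100 = 51.6

Youth dependency ratio: 20.8
Old-age dependency ratio: 30.9
Total dependency ratio: 51.6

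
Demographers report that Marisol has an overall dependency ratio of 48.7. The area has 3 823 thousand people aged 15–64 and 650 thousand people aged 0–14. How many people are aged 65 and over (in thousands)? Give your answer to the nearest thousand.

Total dependency ratio = (youth + elderly) / working-age × 100
48.7 = (650 + E) / 3 823 × 100
⇒ 1 212

Aged 65 and over: 1 212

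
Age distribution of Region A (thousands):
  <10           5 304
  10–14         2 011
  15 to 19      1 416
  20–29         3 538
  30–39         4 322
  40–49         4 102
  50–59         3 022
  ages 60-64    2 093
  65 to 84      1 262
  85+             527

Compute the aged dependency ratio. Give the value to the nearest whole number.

Old-age dependency ratio: 10

0–14: 5 304 + 2 011 = 7 315
15–64: 1 416 + 3 538 + 4 322 + 4 102 + 3 022 + 2 093 = 18 493
65+: 1 262 + 527 = 1 789
Old-age dependency ratio = 1 789 / 18 493 × 100 = 10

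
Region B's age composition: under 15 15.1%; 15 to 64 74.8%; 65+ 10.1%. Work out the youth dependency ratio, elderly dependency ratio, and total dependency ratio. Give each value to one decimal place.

Youth dependency ratio: 20.2
Old-age dependency ratio: 13.5
Total dependency ratio: 33.7

Youth dependency ratio = 15.1 / 74.8 × 100 = 20.2
Old-age dependency ratio = 10.1 / 74.8 × 100 = 13.5
Total dependency ratio = (15.1 + 10.1) / 74.8 × 100 = 25.2 / 74.8 × 100 = 33.7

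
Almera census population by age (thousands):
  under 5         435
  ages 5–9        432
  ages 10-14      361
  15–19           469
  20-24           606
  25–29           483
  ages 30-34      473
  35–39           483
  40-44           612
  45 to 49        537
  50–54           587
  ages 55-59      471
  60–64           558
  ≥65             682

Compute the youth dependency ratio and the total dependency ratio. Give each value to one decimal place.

0–14: 435 + 432 + 361 = 1,228
15–64: 469 + 606 + 483 + 473 + 483 + 612 + 537 + 587 + 471 + 558 = 5,279
65+: 682
Youth dependency ratio = 1,228 / 5,279 × 100 = 23.3
Total dependency ratio = (1,228 + 682) / 5,279 × 100 = 1,910 / 5,279 × 100 = 36.2

Youth dependency ratio: 23.3
Total dependency ratio: 36.2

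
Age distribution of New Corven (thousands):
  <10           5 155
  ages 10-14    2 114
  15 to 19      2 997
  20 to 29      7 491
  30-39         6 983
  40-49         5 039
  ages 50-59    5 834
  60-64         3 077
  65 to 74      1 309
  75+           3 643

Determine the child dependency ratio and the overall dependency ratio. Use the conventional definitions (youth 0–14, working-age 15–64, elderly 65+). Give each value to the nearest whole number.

Youth dependency ratio: 23
Total dependency ratio: 39

0–14: 5 155 + 2 114 = 7 269
15–64: 2 997 + 7 491 + 6 983 + 5 039 + 5 834 + 3 077 = 31 421
65+: 1 309 + 3 643 = 4 952
Youth dependency ratio = 7 269 / 31 421 × 100 = 23
Total dependency ratio = (7 269 + 4 952) / 31 421 × 100 = 12 221 / 31 421 × 100 = 39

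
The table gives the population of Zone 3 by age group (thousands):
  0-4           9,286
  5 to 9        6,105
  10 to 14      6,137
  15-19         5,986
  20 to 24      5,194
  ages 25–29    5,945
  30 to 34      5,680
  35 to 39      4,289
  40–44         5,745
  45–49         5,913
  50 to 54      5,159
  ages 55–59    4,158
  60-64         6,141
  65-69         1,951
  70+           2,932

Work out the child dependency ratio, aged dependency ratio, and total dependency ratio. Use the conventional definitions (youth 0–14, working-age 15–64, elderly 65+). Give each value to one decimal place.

0–14: 9,286 + 6,105 + 6,137 = 21,528
15–64: 5,986 + 5,194 + 5,945 + 5,680 + 4,289 + 5,745 + 5,913 + 5,159 + 4,158 + 6,141 = 54,210
65+: 1,951 + 2,932 = 4,883
Youth dependency ratio = 21,528 / 54,210 × 100 = 39.7
Old-age dependency ratio = 4,883 / 54,210 × 100 = 9.0
Total dependency ratio = (21,528 + 4,883) / 54,210 × 100 = 26,411 / 54,210 × 100 = 48.7

Youth dependency ratio: 39.7
Old-age dependency ratio: 9.0
Total dependency ratio: 48.7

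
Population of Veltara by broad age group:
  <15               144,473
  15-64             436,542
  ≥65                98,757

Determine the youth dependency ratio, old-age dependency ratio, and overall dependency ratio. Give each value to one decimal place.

Youth dependency ratio = 144,473 / 436,542 × 100 = 33.1
Old-age dependency ratio = 98,757 / 436,542 × 100 = 22.6
Total dependency ratio = (144,473 + 98,757) / 436,542 × 100 = 243,230 / 436,542 × 100 = 55.7

Youth dependency ratio: 33.1
Old-age dependency ratio: 22.6
Total dependency ratio: 55.7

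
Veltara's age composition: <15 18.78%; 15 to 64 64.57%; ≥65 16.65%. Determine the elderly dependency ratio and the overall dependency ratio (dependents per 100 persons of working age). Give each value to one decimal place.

Old-age dependency ratio = 16.65 / 64.57 × 100 = 25.8
Total dependency ratio = (18.78 + 16.65) / 64.57 × 100 = 35.43 / 64.57 × 100 = 54.9

Old-age dependency ratio: 25.8
Total dependency ratio: 54.9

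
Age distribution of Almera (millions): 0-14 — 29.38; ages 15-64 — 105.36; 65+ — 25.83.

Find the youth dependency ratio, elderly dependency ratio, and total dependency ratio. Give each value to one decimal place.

Youth dependency ratio: 27.9
Old-age dependency ratio: 24.5
Total dependency ratio: 52.4

Youth dependency ratio = 29.38 / 105.36 × 100 = 27.9
Old-age dependency ratio = 25.83 / 105.36 × 100 = 24.5
Total dependency ratio = (29.38 + 25.83) / 105.36 × 100 = 55.21 / 105.36 × 100 = 52.4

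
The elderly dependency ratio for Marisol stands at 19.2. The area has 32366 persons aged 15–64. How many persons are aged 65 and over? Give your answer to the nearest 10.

Old-age dependency ratio = elderly / working-age × 100
19.2 = E / 32366 × 100
⇒ 6210

Aged 65 and over: 6210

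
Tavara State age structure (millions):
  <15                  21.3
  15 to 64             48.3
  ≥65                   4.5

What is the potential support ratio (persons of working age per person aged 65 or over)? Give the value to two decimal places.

Potential support ratio = 48.3 / 4.5 = 10.73

Potential support ratio: 10.73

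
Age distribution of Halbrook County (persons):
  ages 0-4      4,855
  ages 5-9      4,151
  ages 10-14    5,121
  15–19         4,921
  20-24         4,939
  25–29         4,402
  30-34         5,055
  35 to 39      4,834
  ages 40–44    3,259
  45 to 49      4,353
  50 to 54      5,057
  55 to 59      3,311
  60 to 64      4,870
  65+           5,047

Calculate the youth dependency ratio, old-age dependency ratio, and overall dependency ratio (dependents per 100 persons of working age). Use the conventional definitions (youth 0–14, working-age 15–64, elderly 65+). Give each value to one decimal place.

0–14: 4,855 + 4,151 + 5,121 = 14,127
15–64: 4,921 + 4,939 + 4,402 + 5,055 + 4,834 + 3,259 + 4,353 + 5,057 + 3,311 + 4,870 = 45,001
65+: 5,047
Youth dependency ratio = 14,127 / 45,001 × 100 = 31.4
Old-age dependency ratio = 5,047 / 45,001 × 100 = 11.2
Total dependency ratio = (14,127 + 5,047) / 45,001 × 100 = 19,174 / 45,001 × 100 = 42.6

Youth dependency ratio: 31.4
Old-age dependency ratio: 11.2
Total dependency ratio: 42.6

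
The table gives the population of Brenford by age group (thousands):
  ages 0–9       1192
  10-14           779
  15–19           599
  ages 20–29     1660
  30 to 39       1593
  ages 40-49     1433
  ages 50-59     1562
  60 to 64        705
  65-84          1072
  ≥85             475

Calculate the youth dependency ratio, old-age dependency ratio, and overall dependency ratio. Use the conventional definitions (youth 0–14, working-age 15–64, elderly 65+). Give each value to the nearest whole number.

0–14: 1192 + 779 = 1971
15–64: 599 + 1660 + 1593 + 1433 + 1562 + 705 = 7552
65+: 1072 + 475 = 1547
Youth dependency ratio = 1971 / 7552 × 100 = 26
Old-age dependency ratio = 1547 / 7552 × 100 = 20
Total dependency ratio = (1971 + 1547) / 7552 × 100 = 3518 / 7552 × 100 = 47

Youth dependency ratio: 26
Old-age dependency ratio: 20
Total dependency ratio: 47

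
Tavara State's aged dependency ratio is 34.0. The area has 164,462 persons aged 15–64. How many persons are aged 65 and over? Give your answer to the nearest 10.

Aged 65 and over: 55,920

Old-age dependency ratio = elderly / working-age × 100
34.0 = E / 164,462 × 100
⇒ 55,920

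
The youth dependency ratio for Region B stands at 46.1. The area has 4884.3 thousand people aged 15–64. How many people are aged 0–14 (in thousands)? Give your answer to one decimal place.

Aged 0–14: 2251.7

Youth dependency ratio = youth / working-age × 100
46.1 = Y / 4884.3 × 100
⇒ 2251.7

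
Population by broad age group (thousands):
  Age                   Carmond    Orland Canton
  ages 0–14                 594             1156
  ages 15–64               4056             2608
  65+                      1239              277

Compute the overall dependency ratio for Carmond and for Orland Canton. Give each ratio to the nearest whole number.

Carmond: (594 + 1239) / 4056 × 100 = 1833 / 4056 × 100 = 45
Orland Canton: (1156 + 277) / 2608 × 100 = 1433 / 2608 × 100 = 55

Carmond: 45
Orland Canton: 55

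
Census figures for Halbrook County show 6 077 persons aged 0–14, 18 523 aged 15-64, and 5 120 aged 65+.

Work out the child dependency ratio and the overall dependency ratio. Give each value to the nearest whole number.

Youth dependency ratio: 33
Total dependency ratio: 60

Youth dependency ratio = 6 077 / 18 523 × 100 = 33
Total dependency ratio = (6 077 + 5 120) / 18 523 × 100 = 11 197 / 18 523 × 100 = 60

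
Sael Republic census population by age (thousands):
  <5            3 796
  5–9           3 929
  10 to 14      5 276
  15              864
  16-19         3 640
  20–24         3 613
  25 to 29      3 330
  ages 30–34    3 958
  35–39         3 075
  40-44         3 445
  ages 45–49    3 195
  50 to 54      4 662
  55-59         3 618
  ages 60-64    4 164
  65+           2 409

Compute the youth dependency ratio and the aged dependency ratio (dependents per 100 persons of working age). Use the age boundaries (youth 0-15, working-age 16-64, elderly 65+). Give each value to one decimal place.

0–15: 3 796 + 3 929 + 5 276 + 864 = 13 865
16–64: 3 640 + 3 613 + 3 330 + 3 958 + 3 075 + 3 445 + 3 195 + 4 662 + 3 618 + 4 164 = 36 700
65+: 2 409
Youth dependency ratio = 13 865 / 36 700 × 100 = 37.8
Old-age dependency ratio = 2 409 / 36 700 × 100 = 6.6

Youth dependency ratio: 37.8
Old-age dependency ratio: 6.6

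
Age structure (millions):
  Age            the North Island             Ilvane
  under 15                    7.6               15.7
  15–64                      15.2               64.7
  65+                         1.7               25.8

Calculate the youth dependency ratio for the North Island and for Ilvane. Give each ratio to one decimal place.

the North Island: 7.6 / 15.2 × 100 = 50.0
Ilvane: 15.7 / 64.7 × 100 = 24.3

the North Island: 50.0
Ilvane: 24.3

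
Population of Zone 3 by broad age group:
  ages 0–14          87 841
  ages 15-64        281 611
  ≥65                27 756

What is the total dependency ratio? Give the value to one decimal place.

Total dependency ratio: 41.0

Total dependency ratio = (87 841 + 27 756) / 281 611 × 100 = 115 597 / 281 611 × 100 = 41.0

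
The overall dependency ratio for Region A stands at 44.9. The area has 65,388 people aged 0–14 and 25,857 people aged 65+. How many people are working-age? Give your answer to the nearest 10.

Working-age: 203,220

Total dependency ratio = (youth + elderly) / working-age × 100
44.9 = (65,388 + 25,857) / W × 100
⇒ 203,220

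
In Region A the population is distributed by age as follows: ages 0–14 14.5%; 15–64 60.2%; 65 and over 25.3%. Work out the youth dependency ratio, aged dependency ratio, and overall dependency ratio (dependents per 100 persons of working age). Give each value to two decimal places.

Youth dependency ratio: 24.09
Old-age dependency ratio: 42.03
Total dependency ratio: 66.11

Youth dependency ratio = 14.5 / 60.2 × 100 = 24.09
Old-age dependency ratio = 25.3 / 60.2 × 100 = 42.03
Total dependency ratio = (14.5 + 25.3) / 60.2 × 100 = 39.8 / 60.2 × 100 = 66.11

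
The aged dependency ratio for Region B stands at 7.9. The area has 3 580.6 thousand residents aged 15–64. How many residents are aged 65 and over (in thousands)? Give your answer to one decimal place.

Old-age dependency ratio = elderly / working-age × 100
7.9 = E / 3 580.6 × 100
⇒ 282.9

Aged 65 and over: 282.9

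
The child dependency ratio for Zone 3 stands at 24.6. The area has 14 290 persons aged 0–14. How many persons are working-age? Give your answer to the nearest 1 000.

Working-age: 58 000

Youth dependency ratio = youth / working-age × 100
24.6 = 14 290 / W × 100
⇒ 58 000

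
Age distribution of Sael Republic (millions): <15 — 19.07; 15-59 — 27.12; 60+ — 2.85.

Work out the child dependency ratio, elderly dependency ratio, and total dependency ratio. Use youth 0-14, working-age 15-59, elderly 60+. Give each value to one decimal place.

Youth dependency ratio: 70.3
Old-age dependency ratio: 10.5
Total dependency ratio: 80.8

Youth dependency ratio = 19.07 / 27.12 × 100 = 70.3
Old-age dependency ratio = 2.85 / 27.12 × 100 = 10.5
Total dependency ratio = (19.07 + 2.85) / 27.12 × 100 = 21.92 / 27.12 × 100 = 80.8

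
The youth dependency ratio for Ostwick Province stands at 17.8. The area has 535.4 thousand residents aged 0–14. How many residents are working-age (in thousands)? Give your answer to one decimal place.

Working-age: 3 007.9

Youth dependency ratio = youth / working-age × 100
17.8 = 535.4 / W × 100
⇒ 3 007.9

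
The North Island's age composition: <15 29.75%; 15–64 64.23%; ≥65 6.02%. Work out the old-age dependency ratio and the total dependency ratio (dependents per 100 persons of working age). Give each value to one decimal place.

Old-age dependency ratio = 6.02 / 64.23 × 100 = 9.4
Total dependency ratio = (29.75 + 6.02) / 64.23 × 100 = 35.77 / 64.23 × 100 = 55.7

Old-age dependency ratio: 9.4
Total dependency ratio: 55.7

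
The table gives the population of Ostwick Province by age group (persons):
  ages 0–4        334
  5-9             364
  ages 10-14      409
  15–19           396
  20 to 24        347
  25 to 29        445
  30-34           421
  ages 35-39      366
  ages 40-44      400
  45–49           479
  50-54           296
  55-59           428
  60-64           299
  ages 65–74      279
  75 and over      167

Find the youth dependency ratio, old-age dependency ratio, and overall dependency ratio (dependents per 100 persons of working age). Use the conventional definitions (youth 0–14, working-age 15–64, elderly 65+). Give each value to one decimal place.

0–14: 334 + 364 + 409 = 1,107
15–64: 396 + 347 + 445 + 421 + 366 + 400 + 479 + 296 + 428 + 299 = 3,877
65+: 279 + 167 = 446
Youth dependency ratio = 1,107 / 3,877 × 100 = 28.6
Old-age dependency ratio = 446 / 3,877 × 100 = 11.5
Total dependency ratio = (1,107 + 446) / 3,877 × 100 = 1,553 / 3,877 × 100 = 40.1

Youth dependency ratio: 28.6
Old-age dependency ratio: 11.5
Total dependency ratio: 40.1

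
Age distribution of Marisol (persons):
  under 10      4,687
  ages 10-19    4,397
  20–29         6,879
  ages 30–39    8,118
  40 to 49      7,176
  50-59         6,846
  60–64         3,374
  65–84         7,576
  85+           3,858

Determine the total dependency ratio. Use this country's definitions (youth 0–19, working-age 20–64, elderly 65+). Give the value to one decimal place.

0–19: 4,687 + 4,397 = 9,084
20–64: 6,879 + 8,118 + 7,176 + 6,846 + 3,374 = 32,393
65+: 7,576 + 3,858 = 11,434
Total dependency ratio = (9,084 + 11,434) / 32,393 × 100 = 20,518 / 32,393 × 100 = 63.3

Total dependency ratio: 63.3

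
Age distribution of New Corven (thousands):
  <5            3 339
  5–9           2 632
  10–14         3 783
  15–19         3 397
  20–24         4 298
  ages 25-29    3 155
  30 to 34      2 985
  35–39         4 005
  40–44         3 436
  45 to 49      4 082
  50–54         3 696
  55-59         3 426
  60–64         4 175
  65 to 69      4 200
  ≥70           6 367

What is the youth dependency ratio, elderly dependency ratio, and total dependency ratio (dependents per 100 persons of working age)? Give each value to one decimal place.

0–14: 3 339 + 2 632 + 3 783 = 9 754
15–64: 3 397 + 4 298 + 3 155 + 2 985 + 4 005 + 3 436 + 4 082 + 3 696 + 3 426 + 4 175 = 36 655
65+: 4 200 + 6 367 = 10 567
Youth dependency ratio = 9 754 / 36 655 × 100 = 26.6
Old-age dependency ratio = 10 567 / 36 655 × 100 = 28.8
Total dependency ratio = (9 754 + 10 567) / 36 655 × 100 = 20 321 / 36 655 × 100 = 55.4

Youth dependency ratio: 26.6
Old-age dependency ratio: 28.8
Total dependency ratio: 55.4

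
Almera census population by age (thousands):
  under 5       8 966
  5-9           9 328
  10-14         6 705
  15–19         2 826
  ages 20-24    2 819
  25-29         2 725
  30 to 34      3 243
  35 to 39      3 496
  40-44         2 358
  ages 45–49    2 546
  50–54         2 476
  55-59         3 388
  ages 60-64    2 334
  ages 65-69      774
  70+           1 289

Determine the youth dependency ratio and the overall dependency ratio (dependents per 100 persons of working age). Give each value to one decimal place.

Youth dependency ratio: 88.6
Total dependency ratio: 95.9

0–14: 8 966 + 9 328 + 6 705 = 24 999
15–64: 2 826 + 2 819 + 2 725 + 3 243 + 3 496 + 2 358 + 2 546 + 2 476 + 3 388 + 2 334 = 28 211
65+: 774 + 1 289 = 2 063
Youth dependency ratio = 24 999 / 28 211 × 100 = 88.6
Total dependency ratio = (24 999 + 2 063) / 28 211 × 100 = 27 062 / 28 211 × 100 = 95.9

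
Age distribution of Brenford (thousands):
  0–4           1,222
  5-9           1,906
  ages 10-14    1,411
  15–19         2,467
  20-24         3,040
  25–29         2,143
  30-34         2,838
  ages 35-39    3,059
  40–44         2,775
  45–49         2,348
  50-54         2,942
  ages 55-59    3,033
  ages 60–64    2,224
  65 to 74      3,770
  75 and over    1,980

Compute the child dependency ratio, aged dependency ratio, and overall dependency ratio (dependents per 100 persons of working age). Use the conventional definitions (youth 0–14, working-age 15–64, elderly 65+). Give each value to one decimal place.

0–14: 1,222 + 1,906 + 1,411 = 4,539
15–64: 2,467 + 3,040 + 2,143 + 2,838 + 3,059 + 2,775 + 2,348 + 2,942 + 3,033 + 2,224 = 26,869
65+: 3,770 + 1,980 = 5,750
Youth dependency ratio = 4,539 / 26,869 × 100 = 16.9
Old-age dependency ratio = 5,750 / 26,869 × 100 = 21.4
Total dependency ratio = (4,539 + 5,750) / 26,869 × 100 = 10,289 / 26,869 × 100 = 38.3

Youth dependency ratio: 16.9
Old-age dependency ratio: 21.4
Total dependency ratio: 38.3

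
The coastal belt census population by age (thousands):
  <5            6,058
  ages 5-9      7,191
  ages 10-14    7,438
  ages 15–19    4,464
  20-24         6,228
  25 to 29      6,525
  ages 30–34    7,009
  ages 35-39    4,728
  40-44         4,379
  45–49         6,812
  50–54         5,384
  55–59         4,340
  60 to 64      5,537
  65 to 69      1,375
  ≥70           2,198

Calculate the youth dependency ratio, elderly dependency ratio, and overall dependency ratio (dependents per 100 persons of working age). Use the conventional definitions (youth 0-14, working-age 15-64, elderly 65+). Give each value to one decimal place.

0–14: 6,058 + 7,191 + 7,438 = 20,687
15–64: 4,464 + 6,228 + 6,525 + 7,009 + 4,728 + 4,379 + 6,812 + 5,384 + 4,340 + 5,537 = 55,406
65+: 1,375 + 2,198 = 3,573
Youth dependency ratio = 20,687 / 55,406 × 100 = 37.3
Old-age dependency ratio = 3,573 / 55,406 × 100 = 6.4
Total dependency ratio = (20,687 + 3,573) / 55,406 × 100 = 24,260 / 55,406 × 100 = 43.8

Youth dependency ratio: 37.3
Old-age dependency ratio: 6.4
Total dependency ratio: 43.8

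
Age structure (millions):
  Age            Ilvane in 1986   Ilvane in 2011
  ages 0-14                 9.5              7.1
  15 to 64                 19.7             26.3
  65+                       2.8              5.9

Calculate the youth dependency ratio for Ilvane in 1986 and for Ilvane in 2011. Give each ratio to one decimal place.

Ilvane in 1986: 48.2
Ilvane in 2011: 27.0

Ilvane in 1986: 9.5 / 19.7 × 100 = 48.2
Ilvane in 2011: 7.1 / 26.3 × 100 = 27.0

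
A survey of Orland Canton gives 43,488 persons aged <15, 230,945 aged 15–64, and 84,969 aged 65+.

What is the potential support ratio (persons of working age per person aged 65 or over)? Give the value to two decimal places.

Potential support ratio: 2.72

Potential support ratio = 230,945 / 84,969 = 2.72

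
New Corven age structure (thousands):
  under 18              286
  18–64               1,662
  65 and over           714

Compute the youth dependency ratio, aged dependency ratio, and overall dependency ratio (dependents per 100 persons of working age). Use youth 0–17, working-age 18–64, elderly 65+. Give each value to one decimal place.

Youth dependency ratio: 17.2
Old-age dependency ratio: 43.0
Total dependency ratio: 60.2

Youth dependency ratio = 286 / 1,662 × 100 = 17.2
Old-age dependency ratio = 714 / 1,662 × 100 = 43.0
Total dependency ratio = (286 + 714) / 1,662 × 100 = 1,000 / 1,662 × 100 = 60.2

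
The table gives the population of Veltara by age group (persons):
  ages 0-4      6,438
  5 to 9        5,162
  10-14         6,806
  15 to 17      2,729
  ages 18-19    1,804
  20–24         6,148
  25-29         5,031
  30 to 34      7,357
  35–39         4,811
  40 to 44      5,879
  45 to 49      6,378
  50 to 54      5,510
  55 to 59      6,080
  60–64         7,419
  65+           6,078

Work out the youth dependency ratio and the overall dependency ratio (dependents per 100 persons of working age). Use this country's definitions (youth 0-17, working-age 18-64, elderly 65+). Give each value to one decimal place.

Youth dependency ratio: 37.5
Total dependency ratio: 48.2

0–17: 6,438 + 5,162 + 6,806 + 2,729 = 21,135
18–64: 1,804 + 6,148 + 5,031 + 7,357 + 4,811 + 5,879 + 6,378 + 5,510 + 6,080 + 7,419 = 56,417
65+: 6,078
Youth dependency ratio = 21,135 / 56,417 × 100 = 37.5
Total dependency ratio = (21,135 + 6,078) / 56,417 × 100 = 27,213 / 56,417 × 100 = 48.2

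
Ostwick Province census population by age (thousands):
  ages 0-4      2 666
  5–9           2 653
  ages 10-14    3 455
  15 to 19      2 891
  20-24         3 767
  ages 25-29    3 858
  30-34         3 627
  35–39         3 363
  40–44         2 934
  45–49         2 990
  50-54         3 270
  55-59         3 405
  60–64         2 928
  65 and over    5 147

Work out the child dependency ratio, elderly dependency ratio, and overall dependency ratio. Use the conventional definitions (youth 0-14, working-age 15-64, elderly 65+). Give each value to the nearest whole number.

Youth dependency ratio: 27
Old-age dependency ratio: 16
Total dependency ratio: 42

0–14: 2 666 + 2 653 + 3 455 = 8 774
15–64: 2 891 + 3 767 + 3 858 + 3 627 + 3 363 + 2 934 + 2 990 + 3 270 + 3 405 + 2 928 = 33 033
65+: 5 147
Youth dependency ratio = 8 774 / 33 033 × 100 = 27
Old-age dependency ratio = 5 147 / 33 033 × 100 = 16
Total dependency ratio = (8 774 + 5 147) / 33 033 × 100 = 13 921 / 33 033 × 100 = 42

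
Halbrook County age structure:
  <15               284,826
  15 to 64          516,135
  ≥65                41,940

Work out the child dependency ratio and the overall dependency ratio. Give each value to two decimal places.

Youth dependency ratio: 55.18
Total dependency ratio: 63.31

Youth dependency ratio = 284,826 / 516,135 × 100 = 55.18
Total dependency ratio = (284,826 + 41,940) / 516,135 × 100 = 326,766 / 516,135 × 100 = 63.31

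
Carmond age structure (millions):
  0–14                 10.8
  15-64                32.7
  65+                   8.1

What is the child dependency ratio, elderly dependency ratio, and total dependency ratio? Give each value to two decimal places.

Youth dependency ratio = 10.8 / 32.7 × 100 = 33.03
Old-age dependency ratio = 8.1 / 32.7 × 100 = 24.77
Total dependency ratio = (10.8 + 8.1) / 32.7 × 100 = 18.9 / 32.7 × 100 = 57.80

Youth dependency ratio: 33.03
Old-age dependency ratio: 24.77
Total dependency ratio: 57.80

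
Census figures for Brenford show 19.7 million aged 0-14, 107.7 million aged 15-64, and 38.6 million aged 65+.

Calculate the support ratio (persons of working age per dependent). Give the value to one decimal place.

Support ratio = 107.7 / (19.7 + 38.6) = 107.7 / 58.3 = 1.8

Support ratio: 1.8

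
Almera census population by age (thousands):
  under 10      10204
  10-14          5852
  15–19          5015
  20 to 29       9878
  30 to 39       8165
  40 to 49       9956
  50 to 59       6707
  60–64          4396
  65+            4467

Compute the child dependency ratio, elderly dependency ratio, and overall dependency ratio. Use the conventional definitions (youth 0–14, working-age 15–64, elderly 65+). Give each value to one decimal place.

0–14: 10204 + 5852 = 16056
15–64: 5015 + 9878 + 8165 + 9956 + 6707 + 4396 = 44117
65+: 4467
Youth dependency ratio = 16056 / 44117 × 100 = 36.4
Old-age dependency ratio = 4467 / 44117 × 100 = 10.1
Total dependency ratio = (16056 + 4467) / 44117 × 100 = 20523 / 44117 × 100 = 46.5

Youth dependency ratio: 36.4
Old-age dependency ratio: 10.1
Total dependency ratio: 46.5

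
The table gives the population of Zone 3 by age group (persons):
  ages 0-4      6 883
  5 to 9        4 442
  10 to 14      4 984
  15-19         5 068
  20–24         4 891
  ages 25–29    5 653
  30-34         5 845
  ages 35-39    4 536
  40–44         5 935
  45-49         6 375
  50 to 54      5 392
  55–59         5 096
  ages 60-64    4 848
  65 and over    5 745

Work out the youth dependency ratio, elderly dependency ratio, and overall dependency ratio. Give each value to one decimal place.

0–14: 6 883 + 4 442 + 4 984 = 16 309
15–64: 5 068 + 4 891 + 5 653 + 5 845 + 4 536 + 5 935 + 6 375 + 5 392 + 5 096 + 4 848 = 53 639
65+: 5 745
Youth dependency ratio = 16 309 / 53 639 × 100 = 30.4
Old-age dependency ratio = 5 745 / 53 639 × 100 = 10.7
Total dependency ratio = (16 309 + 5 745) / 53 639 × 100 = 22 054 / 53 639 × 100 = 41.1

Youth dependency ratio: 30.4
Old-age dependency ratio: 10.7
Total dependency ratio: 41.1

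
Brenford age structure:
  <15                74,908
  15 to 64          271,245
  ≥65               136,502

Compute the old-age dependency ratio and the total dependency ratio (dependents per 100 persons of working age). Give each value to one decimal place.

Old-age dependency ratio: 50.3
Total dependency ratio: 77.9

Old-age dependency ratio = 136,502 / 271,245 × 100 = 50.3
Total dependency ratio = (74,908 + 136,502) / 271,245 × 100 = 211,410 / 271,245 × 100 = 77.9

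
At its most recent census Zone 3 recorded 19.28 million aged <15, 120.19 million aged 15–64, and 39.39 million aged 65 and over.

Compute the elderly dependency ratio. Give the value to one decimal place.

Old-age dependency ratio: 32.8

Old-age dependency ratio = 39.39 / 120.19 × 100 = 32.8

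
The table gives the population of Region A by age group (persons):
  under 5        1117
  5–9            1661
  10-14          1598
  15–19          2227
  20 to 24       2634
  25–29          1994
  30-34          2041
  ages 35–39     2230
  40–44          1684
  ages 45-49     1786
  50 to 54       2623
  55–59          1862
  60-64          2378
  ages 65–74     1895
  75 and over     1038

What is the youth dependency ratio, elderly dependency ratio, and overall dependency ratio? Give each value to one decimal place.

0–14: 1117 + 1661 + 1598 = 4376
15–64: 2227 + 2634 + 1994 + 2041 + 2230 + 1684 + 1786 + 2623 + 1862 + 2378 = 21459
65+: 1895 + 1038 = 2933
Youth dependency ratio = 4376 / 21459 × 100 = 20.4
Old-age dependency ratio = 2933 / 21459 × 100 = 13.7
Total dependency ratio = (4376 + 2933) / 21459 × 100 = 7309 / 21459 × 100 = 34.1

Youth dependency ratio: 20.4
Old-age dependency ratio: 13.7
Total dependency ratio: 34.1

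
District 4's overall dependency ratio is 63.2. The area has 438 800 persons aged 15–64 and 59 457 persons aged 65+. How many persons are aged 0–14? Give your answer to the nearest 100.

Total dependency ratio = (youth + elderly) / working-age × 100
63.2 = (Y + 59 457) / 438 800 × 100
⇒ 217 900

Aged 0–14: 217 900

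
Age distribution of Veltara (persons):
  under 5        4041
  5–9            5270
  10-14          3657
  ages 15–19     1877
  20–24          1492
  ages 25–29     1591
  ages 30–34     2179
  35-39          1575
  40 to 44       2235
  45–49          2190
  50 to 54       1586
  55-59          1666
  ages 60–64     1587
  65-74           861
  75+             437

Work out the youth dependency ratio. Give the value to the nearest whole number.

Youth dependency ratio: 72

0–14: 4041 + 5270 + 3657 = 12968
15–64: 1877 + 1492 + 1591 + 2179 + 1575 + 2235 + 2190 + 1586 + 1666 + 1587 = 17978
65+: 861 + 437 = 1298
Youth dependency ratio = 12968 / 17978 × 100 = 72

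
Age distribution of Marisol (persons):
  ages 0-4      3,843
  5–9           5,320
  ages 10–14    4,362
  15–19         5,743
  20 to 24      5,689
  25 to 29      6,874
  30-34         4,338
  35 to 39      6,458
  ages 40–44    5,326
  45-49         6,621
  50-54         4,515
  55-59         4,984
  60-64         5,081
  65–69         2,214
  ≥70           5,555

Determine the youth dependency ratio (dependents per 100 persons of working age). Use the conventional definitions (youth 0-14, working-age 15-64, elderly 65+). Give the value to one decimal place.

Youth dependency ratio: 24.3

0–14: 3,843 + 5,320 + 4,362 = 13,525
15–64: 5,743 + 5,689 + 6,874 + 4,338 + 6,458 + 5,326 + 6,621 + 4,515 + 4,984 + 5,081 = 55,629
65+: 2,214 + 5,555 = 7,769
Youth dependency ratio = 13,525 / 55,629 × 100 = 24.3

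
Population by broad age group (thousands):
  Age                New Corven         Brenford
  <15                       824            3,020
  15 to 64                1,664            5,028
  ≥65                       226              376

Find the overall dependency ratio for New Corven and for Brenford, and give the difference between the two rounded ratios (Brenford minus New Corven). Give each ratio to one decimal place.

New Corven: 63.1
Brenford: 67.5
Difference: +4.4

New Corven: (824 + 226) / 1,664 × 100 = 1,050 / 1,664 × 100 = 63.1
Brenford: (3,020 + 376) / 5,028 × 100 = 3,396 / 5,028 × 100 = 67.5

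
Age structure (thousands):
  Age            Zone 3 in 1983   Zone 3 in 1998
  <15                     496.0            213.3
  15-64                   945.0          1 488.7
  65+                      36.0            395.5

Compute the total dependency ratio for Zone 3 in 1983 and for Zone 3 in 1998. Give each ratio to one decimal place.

Zone 3 in 1983: 56.3
Zone 3 in 1998: 40.9

Zone 3 in 1983: (496.0 + 36.0) / 945.0 × 100 = 532.0 / 945.0 × 100 = 56.3
Zone 3 in 1998: (213.3 + 395.5) / 1 488.7 × 100 = 608.8 / 1 488.7 × 100 = 40.9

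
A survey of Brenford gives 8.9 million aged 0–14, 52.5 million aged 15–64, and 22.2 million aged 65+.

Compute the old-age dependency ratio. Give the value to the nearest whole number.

Old-age dependency ratio = 22.2 / 52.5 × 100 = 42

Old-age dependency ratio: 42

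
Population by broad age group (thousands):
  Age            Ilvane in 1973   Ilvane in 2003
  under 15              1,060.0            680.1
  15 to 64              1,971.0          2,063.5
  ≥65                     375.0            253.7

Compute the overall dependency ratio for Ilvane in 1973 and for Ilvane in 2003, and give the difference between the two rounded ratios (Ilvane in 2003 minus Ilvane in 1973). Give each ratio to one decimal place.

Ilvane in 1973: (1,060.0 + 375.0) / 1,971.0 × 100 = 1,435.0 / 1,971.0 × 100 = 72.8
Ilvane in 2003: (680.1 + 253.7) / 2,063.5 × 100 = 933.8 / 2,063.5 × 100 = 45.3

Ilvane in 1973: 72.8
Ilvane in 2003: 45.3
Difference: -27.5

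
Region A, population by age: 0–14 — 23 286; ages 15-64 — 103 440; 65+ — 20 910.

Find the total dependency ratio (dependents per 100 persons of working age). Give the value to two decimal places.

Total dependency ratio = (23 286 + 20 910) / 103 440 × 100 = 44 196 / 103 440 × 100 = 42.73

Total dependency ratio: 42.73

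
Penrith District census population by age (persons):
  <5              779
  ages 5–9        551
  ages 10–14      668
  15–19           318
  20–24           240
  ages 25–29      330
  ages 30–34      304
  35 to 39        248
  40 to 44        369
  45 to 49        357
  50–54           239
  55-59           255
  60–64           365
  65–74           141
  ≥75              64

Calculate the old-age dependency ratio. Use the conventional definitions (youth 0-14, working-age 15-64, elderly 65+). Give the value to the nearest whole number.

0–14: 779 + 551 + 668 = 1,998
15–64: 318 + 240 + 330 + 304 + 248 + 369 + 357 + 239 + 255 + 365 = 3,025
65+: 141 + 64 = 205
Old-age dependency ratio = 205 / 3,025 × 100 = 7

Old-age dependency ratio: 7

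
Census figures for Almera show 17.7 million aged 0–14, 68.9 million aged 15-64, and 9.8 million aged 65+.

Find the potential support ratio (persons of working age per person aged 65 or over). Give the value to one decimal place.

Potential support ratio = 68.9 / 9.8 = 7.0

Potential support ratio: 7.0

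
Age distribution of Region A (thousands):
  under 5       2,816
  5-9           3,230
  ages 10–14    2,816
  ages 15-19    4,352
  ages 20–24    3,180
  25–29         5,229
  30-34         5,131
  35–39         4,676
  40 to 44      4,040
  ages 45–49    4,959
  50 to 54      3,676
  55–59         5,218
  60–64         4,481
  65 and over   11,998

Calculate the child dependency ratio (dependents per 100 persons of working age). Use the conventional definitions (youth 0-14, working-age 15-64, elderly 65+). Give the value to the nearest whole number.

Youth dependency ratio: 20

0–14: 2,816 + 3,230 + 2,816 = 8,862
15–64: 4,352 + 3,180 + 5,229 + 5,131 + 4,676 + 4,040 + 4,959 + 3,676 + 5,218 + 4,481 = 44,942
65+: 11,998
Youth dependency ratio = 8,862 / 44,942 × 100 = 20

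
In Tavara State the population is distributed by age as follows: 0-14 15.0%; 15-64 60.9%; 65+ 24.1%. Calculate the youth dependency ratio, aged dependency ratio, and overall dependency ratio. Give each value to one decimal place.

Youth dependency ratio: 24.6
Old-age dependency ratio: 39.6
Total dependency ratio: 64.2

Youth dependency ratio = 15.0 / 60.9 × 100 = 24.6
Old-age dependency ratio = 24.1 / 60.9 × 100 = 39.6
Total dependency ratio = (15.0 + 24.1) / 60.9 × 100 = 39.1 / 60.9 × 100 = 64.2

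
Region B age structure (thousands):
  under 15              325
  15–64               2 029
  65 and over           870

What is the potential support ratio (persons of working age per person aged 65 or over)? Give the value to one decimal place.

Potential support ratio: 2.3

Potential support ratio = 2 029 / 870 = 2.3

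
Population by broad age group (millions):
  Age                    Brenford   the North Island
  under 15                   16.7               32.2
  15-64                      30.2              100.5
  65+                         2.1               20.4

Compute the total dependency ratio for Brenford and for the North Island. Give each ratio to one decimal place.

Brenford: 62.3
the North Island: 52.3

Brenford: (16.7 + 2.1) / 30.2 × 100 = 18.8 / 30.2 × 100 = 62.3
the North Island: (32.2 + 20.4) / 100.5 × 100 = 52.6 / 100.5 × 100 = 52.3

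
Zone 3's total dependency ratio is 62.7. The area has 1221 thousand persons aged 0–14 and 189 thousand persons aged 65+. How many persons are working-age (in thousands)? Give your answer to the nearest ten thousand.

Total dependency ratio = (youth + elderly) / working-age × 100
62.7 = (1221 + 189) / W × 100
⇒ 2250

Working-age: 2250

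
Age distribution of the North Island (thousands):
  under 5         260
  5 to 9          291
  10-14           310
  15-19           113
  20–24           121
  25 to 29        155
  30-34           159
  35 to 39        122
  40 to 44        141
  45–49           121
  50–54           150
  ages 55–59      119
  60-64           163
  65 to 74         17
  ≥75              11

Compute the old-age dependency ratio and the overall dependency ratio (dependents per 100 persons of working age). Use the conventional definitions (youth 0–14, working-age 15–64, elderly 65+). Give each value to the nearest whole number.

0–14: 260 + 291 + 310 = 861
15–64: 113 + 121 + 155 + 159 + 122 + 141 + 121 + 150 + 119 + 163 = 1 364
65+: 17 + 11 = 28
Old-age dependency ratio = 28 / 1 364 × 100 = 2
Total dependency ratio = (861 + 28) / 1 364 × 100 = 889 / 1 364 × 100 = 65

Old-age dependency ratio: 2
Total dependency ratio: 65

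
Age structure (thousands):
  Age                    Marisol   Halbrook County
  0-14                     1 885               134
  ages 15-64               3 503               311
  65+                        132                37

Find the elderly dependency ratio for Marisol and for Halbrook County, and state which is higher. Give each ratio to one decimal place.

Marisol: 3.8
Halbrook County: 11.9
Higher: Halbrook County

Marisol: 132 / 3 503 × 100 = 3.8
Halbrook County: 37 / 311 × 100 = 11.9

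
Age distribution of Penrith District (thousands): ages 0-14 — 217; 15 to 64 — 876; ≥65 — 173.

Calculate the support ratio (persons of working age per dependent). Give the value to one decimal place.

Support ratio = 876 / (217 + 173) = 876 / 390 = 2.2

Support ratio: 2.2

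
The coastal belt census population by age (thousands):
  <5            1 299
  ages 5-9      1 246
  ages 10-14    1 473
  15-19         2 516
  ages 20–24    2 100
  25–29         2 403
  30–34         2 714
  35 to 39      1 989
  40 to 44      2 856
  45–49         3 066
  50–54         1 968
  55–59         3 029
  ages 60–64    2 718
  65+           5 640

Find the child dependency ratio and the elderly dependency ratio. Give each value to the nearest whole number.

Youth dependency ratio: 16
Old-age dependency ratio: 22

0–14: 1 299 + 1 246 + 1 473 = 4 018
15–64: 2 516 + 2 100 + 2 403 + 2 714 + 1 989 + 2 856 + 3 066 + 1 968 + 3 029 + 2 718 = 25 359
65+: 5 640
Youth dependency ratio = 4 018 / 25 359 × 100 = 16
Old-age dependency ratio = 5 640 / 25 359 × 100 = 22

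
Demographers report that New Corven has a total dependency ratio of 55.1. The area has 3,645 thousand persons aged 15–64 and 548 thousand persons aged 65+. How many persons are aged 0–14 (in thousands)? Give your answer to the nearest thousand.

Total dependency ratio = (youth + elderly) / working-age × 100
55.1 = (Y + 548) / 3,645 × 100
⇒ 1,460

Aged 0–14: 1,460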